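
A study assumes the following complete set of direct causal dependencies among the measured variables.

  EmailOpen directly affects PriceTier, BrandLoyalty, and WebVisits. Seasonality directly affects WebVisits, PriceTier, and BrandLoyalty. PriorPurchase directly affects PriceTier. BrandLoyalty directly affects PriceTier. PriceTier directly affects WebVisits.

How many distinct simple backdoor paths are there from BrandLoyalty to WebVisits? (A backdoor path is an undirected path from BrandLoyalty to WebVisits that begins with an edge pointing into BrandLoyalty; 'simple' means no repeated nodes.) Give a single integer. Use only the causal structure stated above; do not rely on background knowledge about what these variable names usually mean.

6

A backdoor path from BrandLoyalty to WebVisits is any simple undirected path whose first edge points into BrandLoyalty (i.e. leaves BrandLoyalty via a parent).
Parents of BrandLoyalty: {EmailOpen, Seasonality}.
Enumerating:
  P1: BrandLoyalty <- EmailOpen -> PriceTier <- Seasonality -> WebVisits
  P2: BrandLoyalty <- EmailOpen -> PriceTier -> WebVisits
  P3: BrandLoyalty <- EmailOpen -> WebVisits
  P4: BrandLoyalty <- Seasonality -> PriceTier <- EmailOpen -> WebVisits
  P5: BrandLoyalty <- Seasonality -> PriceTier -> WebVisits
  P6: BrandLoyalty <- Seasonality -> WebVisits
That exhausts the simple backdoor paths. Count: 6.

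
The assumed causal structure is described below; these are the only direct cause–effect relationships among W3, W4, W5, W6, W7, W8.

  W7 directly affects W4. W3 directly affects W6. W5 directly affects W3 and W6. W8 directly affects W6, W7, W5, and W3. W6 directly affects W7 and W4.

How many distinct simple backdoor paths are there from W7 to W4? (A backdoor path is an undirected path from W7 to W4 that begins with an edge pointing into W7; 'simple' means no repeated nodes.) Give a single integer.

6

A backdoor path from W7 to W4 is any simple undirected path whose first edge points into W7 (i.e. leaves W7 via a parent).
Parents of W7: {W6, W8}.
Enumerating:
  P1: W7 <- W8 -> W5 -> W3 -> W6 -> W4
  P2: W7 <- W8 -> W5 -> W6 -> W4
  P3: W7 <- W8 -> W3 <- W5 -> W6 -> W4
  P4: W7 <- W8 -> W3 -> W6 -> W4
  P5: W7 <- W8 -> W6 -> W4
  P6: W7 <- W6 -> W4
That exhausts the simple backdoor paths. Count: 6.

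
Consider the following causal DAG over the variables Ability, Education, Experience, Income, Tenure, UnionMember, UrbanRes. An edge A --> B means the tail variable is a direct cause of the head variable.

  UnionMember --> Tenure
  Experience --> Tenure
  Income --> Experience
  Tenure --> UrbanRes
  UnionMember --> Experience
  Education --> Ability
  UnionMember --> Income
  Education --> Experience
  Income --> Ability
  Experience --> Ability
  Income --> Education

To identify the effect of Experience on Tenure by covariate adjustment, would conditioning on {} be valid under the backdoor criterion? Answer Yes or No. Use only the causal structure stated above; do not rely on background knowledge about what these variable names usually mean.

Backdoor paths from Experience to Tenure (paths whose first edge points into Experience):
  P1: Experience <- UnionMember -> Tenure
  P2: Experience <- Income <- UnionMember -> Tenure
  P3: Experience <- Education <- Income <- UnionMember -> Tenure
  P4: Experience <- Education -> Ability <- Income <- UnionMember -> Tenure
Condition 1 (no descendant of Experience in the set): holds — descendants of Experience are {Ability, Tenure, UrbanRes}; none are in {}.
Condition 2 (every backdoor path blocked by {}):
  P1: open — no interior node is in the conditioning set.
  P2: open — no interior node is in the conditioning set.
  P3: open — no interior node is in the conditioning set.
  P4: blocked at collider Ability (neither it nor any descendant is in the conditioning set).
{} does not satisfy the backdoor criterion.

No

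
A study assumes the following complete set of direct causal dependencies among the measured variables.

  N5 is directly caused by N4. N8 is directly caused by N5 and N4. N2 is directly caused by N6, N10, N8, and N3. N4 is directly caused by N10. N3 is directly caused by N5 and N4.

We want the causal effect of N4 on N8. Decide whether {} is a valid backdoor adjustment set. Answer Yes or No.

Backdoor paths from N4 to N8 (paths whose first edge points into N4):
  P1: N4 <- N10 -> N2 <- N3 <- N5 -> N8
  P2: N4 <- N10 -> N2 <- N8
Condition 1 (no descendant of N4 in the set): holds — descendants of N4 are {N2, N3, N5, N8}; none are in {}.
Condition 2 (every backdoor path blocked by {}):
  P1: blocked at collider N2 (neither it nor any descendant is in the conditioning set).
  P2: blocked at collider N2 (neither it nor any descendant is in the conditioning set).
{} satisfies the backdoor criterion.

Yes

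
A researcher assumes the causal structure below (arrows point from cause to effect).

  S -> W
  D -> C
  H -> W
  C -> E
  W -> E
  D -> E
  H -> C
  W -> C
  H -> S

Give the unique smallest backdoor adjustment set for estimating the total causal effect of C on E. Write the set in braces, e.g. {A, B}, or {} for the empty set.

{D, W}

Variables eligible for adjustment (non-descendants of C, excluding C and E): {D, H, S, W}.
Backdoor paths from C to E:
  P1: C <- H -> S -> W -> E
  P2: C <- H -> W -> E
  P3: C <- D -> E
  P4: C <- W -> E
The empty set is not sufficient: P1 (C <- H -> S -> W -> E) has no collider blocking it and no conditioned non-collider, so it is open.
Try {D, W}:
  P1: blocked at chain node W ∈ conditioning set.
  P2: blocked at chain node W ∈ conditioning set.
  P3: blocked at fork node D ∈ conditioning set.
  P4: blocked at fork node W ∈ conditioning set.
{D, W} contains no descendant of C and blocks every backdoor path.
Every element of {D, W} is needed (dropping D leaves P3 open; dropping W leaves P1 open), so no proper subset is valid.
Among all size-2 subsets of the eligible variables, only {D, W} blocks every backdoor path, so it is the unique smallest valid adjustment set.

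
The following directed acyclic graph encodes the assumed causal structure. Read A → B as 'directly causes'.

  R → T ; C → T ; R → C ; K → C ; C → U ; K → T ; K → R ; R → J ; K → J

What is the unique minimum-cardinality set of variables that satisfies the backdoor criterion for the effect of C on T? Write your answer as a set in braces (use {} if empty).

Variables eligible for adjustment (non-descendants of C, excluding C and T): {J, K, R}.
Backdoor paths from C to T:
  P1: C <- K -> R -> T
  P2: C <- K -> T
  P3: C <- K -> J <- R -> T
  P4: C <- R <- K -> T
  P5: C <- R -> T
  P6: C <- R -> J <- K -> T
The empty set is not sufficient: P1 (C <- K -> R -> T) has no collider blocking it and no conditioned non-collider, so it is open.
Try {K, R}:
  P1: blocked at fork node K ∈ conditioning set.
  P2: blocked at fork node K ∈ conditioning set.
  P3: blocked at fork node K ∈ conditioning set.
  P4: blocked at chain node R ∈ conditioning set.
  P5: blocked at fork node R ∈ conditioning set.
  P6: blocked at fork node R ∈ conditioning set.
{K, R} contains no descendant of C and blocks every backdoor path.
Every element of {K, R} is needed (dropping K leaves P2 open; dropping R leaves P5 open), so no proper subset is valid.
Among all size-2 subsets of the eligible variables, only {K, R} blocks every backdoor path, so it is the unique smallest valid adjustment set.

{K, R}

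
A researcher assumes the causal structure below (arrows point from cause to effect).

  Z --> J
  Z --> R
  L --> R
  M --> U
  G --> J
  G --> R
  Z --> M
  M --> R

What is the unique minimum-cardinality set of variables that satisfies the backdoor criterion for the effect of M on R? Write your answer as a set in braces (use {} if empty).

{Z}

Variables eligible for adjustment (non-descendants of M, excluding M and R): {G, J, L, Z}.
Backdoor paths from M to R:
  P1: M <- Z -> R
  P2: M <- Z -> J <- G -> R
The empty set is not sufficient: P1 (M <- Z -> R) has no collider blocking it and no conditioned non-collider, so it is open.
Try {Z}:
  P1: blocked at fork node Z ∈ conditioning set.
  P2: blocked at fork node Z ∈ conditioning set.
{Z} contains no descendant of M and blocks every backdoor path.
No other singleton works — e.g. {L} leaves P1 open — so {Z} is the unique smallest valid adjustment set.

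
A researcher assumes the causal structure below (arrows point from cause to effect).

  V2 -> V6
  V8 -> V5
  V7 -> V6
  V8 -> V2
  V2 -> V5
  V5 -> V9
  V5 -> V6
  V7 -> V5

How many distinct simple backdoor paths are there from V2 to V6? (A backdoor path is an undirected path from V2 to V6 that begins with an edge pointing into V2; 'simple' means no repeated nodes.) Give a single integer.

A backdoor path from V2 to V6 is any simple undirected path whose first edge points into V2 (i.e. leaves V2 via a parent).
Parents of V2: {V8}.
Enumerating:
  P1: V2 <- V8 -> V5 <- V7 -> V6
  P2: V2 <- V8 -> V5 -> V6
That exhausts the simple backdoor paths. Count: 2.

2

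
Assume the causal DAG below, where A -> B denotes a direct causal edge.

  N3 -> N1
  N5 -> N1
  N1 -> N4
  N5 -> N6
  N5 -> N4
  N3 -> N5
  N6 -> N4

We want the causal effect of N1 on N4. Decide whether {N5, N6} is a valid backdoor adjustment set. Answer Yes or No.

Yes

Backdoor paths from N1 to N4 (paths whose first edge points into N1):
  P1: N1 <- N3 -> N5 -> N6 -> N4
  P2: N1 <- N3 -> N5 -> N4
  P3: N1 <- N5 -> N6 -> N4
  P4: N1 <- N5 -> N4
Condition 1 (no descendant of N1 in the set): holds — descendants of N1 are {N4}; none are in {N5, N6}.
Condition 2 (every backdoor path blocked by {N5, N6}):
  P1: blocked at chain node N5 ∈ conditioning set.
  P2: blocked at chain node N5 ∈ conditioning set.
  P3: blocked at fork node N5 ∈ conditioning set.
  P4: blocked at fork node N5 ∈ conditioning set.
{N5, N6} satisfies the backdoor criterion.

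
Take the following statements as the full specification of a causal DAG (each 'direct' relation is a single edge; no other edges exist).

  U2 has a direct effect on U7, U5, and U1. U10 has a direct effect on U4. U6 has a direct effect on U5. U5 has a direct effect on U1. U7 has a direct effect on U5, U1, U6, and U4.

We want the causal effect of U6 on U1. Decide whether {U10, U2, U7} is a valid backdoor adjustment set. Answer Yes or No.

Yes

Backdoor paths from U6 to U1 (paths whose first edge points into U6):
  P1: U6 <- U7 <- U2 -> U5 -> U1
  P2: U6 <- U7 <- U2 -> U1
  P3: U6 <- U7 -> U5 <- U2 -> U1
  P4: U6 <- U7 -> U5 -> U1
  P5: U6 <- U7 -> U1
Condition 1 (no descendant of U6 in the set): holds — descendants of U6 are {U1, U5}; none are in {U10, U2, U7}.
Condition 2 (every backdoor path blocked by {U10, U2, U7}):
  P1: blocked at chain node U7 ∈ conditioning set.
  P2: blocked at chain node U7 ∈ conditioning set.
  P3: blocked at fork node U7 ∈ conditioning set.
  P4: blocked at fork node U7 ∈ conditioning set.
  P5: blocked at fork node U7 ∈ conditioning set.
{U10, U2, U7} satisfies the backdoor criterion.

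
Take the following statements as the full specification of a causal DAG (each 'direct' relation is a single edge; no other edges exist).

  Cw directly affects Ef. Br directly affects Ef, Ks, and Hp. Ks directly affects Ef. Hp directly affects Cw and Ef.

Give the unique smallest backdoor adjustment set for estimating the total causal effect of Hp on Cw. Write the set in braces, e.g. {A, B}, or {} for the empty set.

{}

Variables eligible for adjustment (non-descendants of Hp, excluding Hp and Cw): {Br, Ks}.
Backdoor paths from Hp to Cw:
  P1: Hp <- Br -> Ks -> Ef <- Cw
  P2: Hp <- Br -> Ef <- Cw
Each backdoor path contains an unconditioned collider, so every path is already blocked with the empty conditioning set:
  P1: blocked at collider Ef (neither it nor any descendant is in the conditioning set).
  P2: blocked at collider Ef (neither it nor any descendant is in the conditioning set).
The empty set is therefore the unique smallest valid set.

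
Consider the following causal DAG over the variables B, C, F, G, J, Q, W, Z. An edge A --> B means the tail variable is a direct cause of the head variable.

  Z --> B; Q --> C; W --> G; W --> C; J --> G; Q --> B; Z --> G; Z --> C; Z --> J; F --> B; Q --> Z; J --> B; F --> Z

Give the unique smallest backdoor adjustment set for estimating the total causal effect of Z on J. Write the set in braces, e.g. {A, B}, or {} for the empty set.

{}

Variables eligible for adjustment (non-descendants of Z, excluding Z and J): {F, Q, W}.
Backdoor paths from Z to J:
  P1: Z <- Q -> B <- J
  P2: Z <- Q -> C <- W -> G <- J
  P3: Z <- F -> B <- Q -> C <- W -> G <- J
  P4: Z <- F -> B <- J
Each backdoor path contains an unconditioned collider, so every path is already blocked with the empty conditioning set:
  P1: blocked at collider B (neither it nor any descendant is in the conditioning set).
  P2: blocked at collider C (neither it nor any descendant is in the conditioning set).
  P3: blocked at collider B (neither it nor any descendant is in the conditioning set).
  P4: blocked at collider B (neither it nor any descendant is in the conditioning set).
The empty set is therefore the unique smallest valid set.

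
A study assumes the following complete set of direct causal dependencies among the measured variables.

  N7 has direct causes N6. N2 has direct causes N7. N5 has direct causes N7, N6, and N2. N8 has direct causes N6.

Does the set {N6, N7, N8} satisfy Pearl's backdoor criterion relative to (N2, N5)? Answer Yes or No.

Backdoor paths from N2 to N5 (paths whose first edge points into N2):
  P1: N2 <- N7 <- N6 -> N5
  P2: N2 <- N7 -> N5
Condition 1 (no descendant of N2 in the set): holds — descendants of N2 are {N5}; none are in {N6, N7, N8}.
Condition 2 (every backdoor path blocked by {N6, N7, N8}):
  P1: blocked at chain node N7 ∈ conditioning set.
  P2: blocked at fork node N7 ∈ conditioning set.
{N6, N7, N8} satisfies the backdoor criterion.

Yes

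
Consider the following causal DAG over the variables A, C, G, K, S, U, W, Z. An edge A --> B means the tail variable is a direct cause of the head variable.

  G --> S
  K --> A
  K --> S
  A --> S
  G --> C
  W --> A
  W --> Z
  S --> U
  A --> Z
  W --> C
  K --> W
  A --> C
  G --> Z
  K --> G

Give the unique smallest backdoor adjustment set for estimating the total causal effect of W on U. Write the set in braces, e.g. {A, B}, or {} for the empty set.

{K}

Variables eligible for adjustment (non-descendants of W, excluding W and U): {G, K}.
Backdoor paths from W to U:
  P1: W <- K -> A -> Z <- G -> S -> U
  P2: W <- K -> A -> C <- G -> S -> U
  P3: W <- K -> A -> S -> U
  P4: W <- K -> G -> Z <- A -> S -> U
  P5: W <- K -> G -> C <- A -> S -> U
  P6: W <- K -> G -> S -> U
  P7: W <- K -> S -> U
The empty set is not sufficient: P3 (W <- K -> A -> S -> U) has no collider blocking it and no conditioned non-collider, so it is open.
Try {K}:
  P1: blocked at fork node K ∈ conditioning set.
  P2: blocked at fork node K ∈ conditioning set.
  P3: blocked at fork node K ∈ conditioning set.
  P4: blocked at fork node K ∈ conditioning set.
  P5: blocked at fork node K ∈ conditioning set.
  P6: blocked at fork node K ∈ conditioning set.
  P7: blocked at fork node K ∈ conditioning set.
{K} contains no descendant of W and blocks every backdoor path.
No other singleton works — e.g. {G} leaves P3 open — so {K} is the unique smallest valid adjustment set.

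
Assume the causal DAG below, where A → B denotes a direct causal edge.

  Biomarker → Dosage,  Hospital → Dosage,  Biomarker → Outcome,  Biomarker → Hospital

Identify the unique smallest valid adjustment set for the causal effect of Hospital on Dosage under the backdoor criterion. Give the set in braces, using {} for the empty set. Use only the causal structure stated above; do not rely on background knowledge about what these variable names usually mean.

{Biomarker}

Variables eligible for adjustment (non-descendants of Hospital, excluding Hospital and Dosage): {Biomarker, Outcome}.
Backdoor paths from Hospital to Dosage:
  P1: Hospital <- Biomarker -> Dosage
The empty set is not sufficient: P1 (Hospital <- Biomarker -> Dosage) has no collider blocking it and no conditioned non-collider, so it is open.
Try {Biomarker}:
  P1: blocked at fork node Biomarker ∈ conditioning set.
{Biomarker} contains no descendant of Hospital and blocks every backdoor path.
No other singleton works — e.g. {Outcome} leaves P1 open — so {Biomarker} is the unique smallest valid adjustment set.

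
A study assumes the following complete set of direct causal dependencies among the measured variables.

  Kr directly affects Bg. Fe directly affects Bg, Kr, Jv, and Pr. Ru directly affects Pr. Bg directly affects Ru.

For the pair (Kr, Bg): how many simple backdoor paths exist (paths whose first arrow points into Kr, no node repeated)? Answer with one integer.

2

A backdoor path from Kr to Bg is any simple undirected path whose first edge points into Kr (i.e. leaves Kr via a parent).
Parents of Kr: {Fe}.
Enumerating:
  P1: Kr <- Fe -> Bg
  P2: Kr <- Fe -> Pr <- Ru <- Bg
That exhausts the simple backdoor paths. Count: 2.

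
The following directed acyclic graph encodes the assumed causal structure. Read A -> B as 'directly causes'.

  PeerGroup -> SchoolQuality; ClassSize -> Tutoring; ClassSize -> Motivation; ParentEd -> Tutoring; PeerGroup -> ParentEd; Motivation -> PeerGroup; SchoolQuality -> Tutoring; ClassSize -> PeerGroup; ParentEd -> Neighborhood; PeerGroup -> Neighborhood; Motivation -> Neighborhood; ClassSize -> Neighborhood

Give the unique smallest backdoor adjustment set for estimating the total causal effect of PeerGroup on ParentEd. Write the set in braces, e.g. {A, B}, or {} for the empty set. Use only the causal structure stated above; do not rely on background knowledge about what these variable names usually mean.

{}

Variables eligible for adjustment (non-descendants of PeerGroup, excluding PeerGroup and ParentEd): {ClassSize, Motivation}.
Backdoor paths from PeerGroup to ParentEd:
  P1: PeerGroup <- ClassSize -> Motivation -> Neighborhood <- ParentEd
  P2: PeerGroup <- ClassSize -> Tutoring <- ParentEd
  P3: PeerGroup <- ClassSize -> Neighborhood <- ParentEd
  P4: PeerGroup <- Motivation <- ClassSize -> Tutoring <- ParentEd
  P5: PeerGroup <- Motivation <- ClassSize -> Neighborhood <- ParentEd
  P6: PeerGroup <- Motivation -> Neighborhood <- ClassSize -> Tutoring <- ParentEd
  P7: PeerGroup <- Motivation -> Neighborhood <- ParentEd
Each backdoor path contains an unconditioned collider, so every path is already blocked with the empty conditioning set:
  P1: blocked at collider Neighborhood (neither it nor any descendant is in the conditioning set).
  P2: blocked at collider Tutoring (neither it nor any descendant is in the conditioning set).
  P3: blocked at collider Neighborhood (neither it nor any descendant is in the conditioning set).
  P4: blocked at collider Tutoring (neither it nor any descendant is in the conditioning set).
  P5: blocked at collider Neighborhood (neither it nor any descendant is in the conditioning set).
  P6: blocked at collider Neighborhood (neither it nor any descendant is in the conditioning set).
  P7: blocked at collider Neighborhood (neither it nor any descendant is in the conditioning set).
The empty set is therefore the unique smallest valid set.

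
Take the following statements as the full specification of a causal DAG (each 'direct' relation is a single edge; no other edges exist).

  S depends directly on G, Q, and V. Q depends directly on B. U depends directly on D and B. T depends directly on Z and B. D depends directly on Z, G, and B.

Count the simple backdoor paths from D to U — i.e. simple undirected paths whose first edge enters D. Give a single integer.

3

A backdoor path from D to U is any simple undirected path whose first edge points into D (i.e. leaves D via a parent).
Parents of D: {B, G, Z}.
Enumerating:
  P1: D <- B -> U
  P2: D <- Z -> T <- B -> U
  P3: D <- G -> S <- Q <- B -> U
That exhausts the simple backdoor paths. Count: 3.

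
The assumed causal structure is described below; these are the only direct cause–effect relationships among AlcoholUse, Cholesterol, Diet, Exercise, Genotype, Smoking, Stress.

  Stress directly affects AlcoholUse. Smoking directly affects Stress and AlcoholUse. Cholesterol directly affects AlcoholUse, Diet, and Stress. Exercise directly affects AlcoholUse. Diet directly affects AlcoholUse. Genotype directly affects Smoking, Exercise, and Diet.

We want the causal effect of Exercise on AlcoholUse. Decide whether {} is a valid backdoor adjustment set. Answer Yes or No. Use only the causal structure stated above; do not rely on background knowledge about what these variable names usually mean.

Backdoor paths from Exercise to AlcoholUse (paths whose first edge points into Exercise):
  P1: Exercise <- Genotype -> Diet <- Cholesterol -> Stress <- Smoking -> AlcoholUse
  P2: Exercise <- Genotype -> Diet <- Cholesterol -> Stress -> AlcoholUse
  P3: Exercise <- Genotype -> Diet <- Cholesterol -> AlcoholUse
  P4: Exercise <- Genotype -> Diet -> AlcoholUse
  P5: Exercise <- Genotype -> Smoking -> Stress <- Cholesterol -> Diet -> AlcoholUse
  P6: Exercise <- Genotype -> Smoking -> Stress <- Cholesterol -> AlcoholUse
  P7: Exercise <- Genotype -> Smoking -> Stress -> AlcoholUse
  P8: Exercise <- Genotype -> Smoking -> AlcoholUse
Condition 1 (no descendant of Exercise in the set): holds — descendants of Exercise are {AlcoholUse}; none are in {}.
Condition 2 (every backdoor path blocked by {}):
  P1: blocked at collider Diet (neither it nor any descendant is in the conditioning set).
  P2: blocked at collider Diet (neither it nor any descendant is in the conditioning set).
  P3: blocked at collider Diet (neither it nor any descendant is in the conditioning set).
  P4: open — no interior node is in the conditioning set.
  P5: blocked at collider Stress (neither it nor any descendant is in the conditioning set).
  P6: blocked at collider Stress (neither it nor any descendant is in the conditioning set).
  P7: open — no interior node is in the conditioning set.
  P8: open — no interior node is in the conditioning set.
{} does not satisfy the backdoor criterion.

No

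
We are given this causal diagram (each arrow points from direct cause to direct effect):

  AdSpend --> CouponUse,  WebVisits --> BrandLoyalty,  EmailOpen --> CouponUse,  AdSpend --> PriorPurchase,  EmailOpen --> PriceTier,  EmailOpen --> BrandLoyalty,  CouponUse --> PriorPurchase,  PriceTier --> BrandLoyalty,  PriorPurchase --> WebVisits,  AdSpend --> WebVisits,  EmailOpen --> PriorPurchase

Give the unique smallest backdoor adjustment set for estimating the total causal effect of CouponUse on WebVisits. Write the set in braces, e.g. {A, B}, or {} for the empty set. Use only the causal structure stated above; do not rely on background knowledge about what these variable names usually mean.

Variables eligible for adjustment (non-descendants of CouponUse, excluding CouponUse and WebVisits): {AdSpend, EmailOpen, PriceTier}.
Backdoor paths from CouponUse to WebVisits:
  P1: CouponUse <- EmailOpen -> PriceTier -> BrandLoyalty <- WebVisits
  P2: CouponUse <- EmailOpen -> PriorPurchase <- AdSpend -> WebVisits
  P3: CouponUse <- EmailOpen -> PriorPurchase -> WebVisits
  P4: CouponUse <- EmailOpen -> BrandLoyalty <- WebVisits
  P5: CouponUse <- AdSpend -> PriorPurchase <- EmailOpen -> PriceTier -> BrandLoyalty <- WebVisits
  P6: CouponUse <- AdSpend -> PriorPurchase <- EmailOpen -> BrandLoyalty <- WebVisits
  P7: CouponUse <- AdSpend -> PriorPurchase -> WebVisits
  P8: CouponUse <- AdSpend -> WebVisits
The empty set is not sufficient: P3 (CouponUse <- EmailOpen -> PriorPurchase -> WebVisits) has no collider blocking it and no conditioned non-collider, so it is open.
Try {AdSpend, EmailOpen}:
  P1: blocked at fork node EmailOpen ∈ conditioning set.
  P2: blocked at fork node EmailOpen ∈ conditioning set.
  P3: blocked at fork node EmailOpen ∈ conditioning set.
  P4: blocked at fork node EmailOpen ∈ conditioning set.
  P5: blocked at fork node AdSpend ∈ conditioning set.
  P6: blocked at fork node AdSpend ∈ conditioning set.
  P7: blocked at fork node AdSpend ∈ conditioning set.
  P8: blocked at fork node AdSpend ∈ conditioning set.
{AdSpend, EmailOpen} contains no descendant of CouponUse and blocks every backdoor path.
Every element of {AdSpend, EmailOpen} is needed (dropping AdSpend leaves P7 open; dropping EmailOpen leaves P3 open), so no proper subset is valid.
Among all size-2 subsets of the eligible variables, only {AdSpend, EmailOpen} blocks every backdoor path, so it is the unique smallest valid adjustment set.

{AdSpend, EmailOpen}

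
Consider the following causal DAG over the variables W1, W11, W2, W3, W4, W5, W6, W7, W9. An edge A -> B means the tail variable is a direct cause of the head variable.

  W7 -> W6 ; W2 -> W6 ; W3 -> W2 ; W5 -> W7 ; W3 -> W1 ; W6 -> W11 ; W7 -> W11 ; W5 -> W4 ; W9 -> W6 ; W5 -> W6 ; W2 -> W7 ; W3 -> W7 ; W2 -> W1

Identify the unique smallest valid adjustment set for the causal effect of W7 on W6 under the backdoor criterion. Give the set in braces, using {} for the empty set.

{W2, W5}

Variables eligible for adjustment (non-descendants of W7, excluding W7 and W6): {W1, W2, W3, W4, W5, W9}.
Backdoor paths from W7 to W6:
  P1: W7 <- W5 -> W6
  P2: W7 <- W3 -> W2 -> W6
  P3: W7 <- W3 -> W1 <- W2 -> W6
  P4: W7 <- W2 -> W6
The empty set is not sufficient: P1 (W7 <- W5 -> W6) has no collider blocking it and no conditioned non-collider, so it is open.
Try {W2, W5}:
  P1: blocked at fork node W5 ∈ conditioning set.
  P2: blocked at chain node W2 ∈ conditioning set.
  P3: blocked at collider W1 (neither it nor any descendant is in the conditioning set).
  P4: blocked at fork node W2 ∈ conditioning set.
{W2, W5} contains no descendant of W7 and blocks every backdoor path.
Every element of {W2, W5} is needed (dropping W2 leaves P2 open; dropping W5 leaves P1 open), so no proper subset is valid.
Among all size-2 subsets of the eligible variables, only {W2, W5} blocks every backdoor path, so it is the unique smallest valid adjustment set.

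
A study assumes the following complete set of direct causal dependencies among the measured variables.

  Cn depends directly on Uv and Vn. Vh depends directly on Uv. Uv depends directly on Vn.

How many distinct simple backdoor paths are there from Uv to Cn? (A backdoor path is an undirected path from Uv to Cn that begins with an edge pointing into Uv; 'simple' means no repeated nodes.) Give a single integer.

A backdoor path from Uv to Cn is any simple undirected path whose first edge points into Uv (i.e. leaves Uv via a parent).
Parents of Uv: {Vn}.
Enumerating:
  P1: Uv <- Vn -> Cn
That exhausts the simple backdoor paths. Count: 1.

1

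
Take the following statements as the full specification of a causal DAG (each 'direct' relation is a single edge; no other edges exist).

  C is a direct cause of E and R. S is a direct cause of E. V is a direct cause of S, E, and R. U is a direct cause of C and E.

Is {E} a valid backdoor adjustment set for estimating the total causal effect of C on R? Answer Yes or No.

No

Backdoor paths from C to R (paths whose first edge points into C):
  P1: C <- U -> E <- V -> R
  P2: C <- U -> E <- S <- V -> R
Condition 1 (no descendant of C in the set): FAILS — E is a descendant of C.
Condition 2 (every backdoor path blocked by {E}):
  P1: open — collider(s) E are conditioned on (or have a conditioned descendant) and no non-collider on the path is in the set.
  P2: open — collider(s) E are conditioned on (or have a conditioned descendant) and no non-collider on the path is in the set.
{E} does not satisfy the backdoor criterion.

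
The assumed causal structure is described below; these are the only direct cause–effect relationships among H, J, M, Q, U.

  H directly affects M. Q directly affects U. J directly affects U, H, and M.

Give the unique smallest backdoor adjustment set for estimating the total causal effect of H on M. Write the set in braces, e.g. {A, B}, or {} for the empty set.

{J}

Variables eligible for adjustment (non-descendants of H, excluding H and M): {J, Q, U}.
Backdoor paths from H to M:
  P1: H <- J -> M
The empty set is not sufficient: P1 (H <- J -> M) has no collider blocking it and no conditioned non-collider, so it is open.
Try {J}:
  P1: blocked at fork node J ∈ conditioning set.
{J} contains no descendant of H and blocks every backdoor path.
No other singleton works — e.g. {Q} leaves P1 open — so {J} is the unique smallest valid adjustment set.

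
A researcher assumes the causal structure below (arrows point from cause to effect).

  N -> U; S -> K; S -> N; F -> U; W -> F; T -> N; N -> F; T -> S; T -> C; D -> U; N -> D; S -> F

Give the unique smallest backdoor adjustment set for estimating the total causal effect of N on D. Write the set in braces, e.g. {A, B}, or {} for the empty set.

{}

Variables eligible for adjustment (non-descendants of N, excluding N and D): {C, K, S, T, W}.
Backdoor paths from N to D:
  P1: N <- T -> S -> F -> U <- D
  P2: N <- S -> F -> U <- D
Each backdoor path contains an unconditioned collider, so every path is already blocked with the empty conditioning set:
  P1: blocked at collider U (neither it nor any descendant is in the conditioning set).
  P2: blocked at collider U (neither it nor any descendant is in the conditioning set).
The empty set is therefore the unique smallest valid set.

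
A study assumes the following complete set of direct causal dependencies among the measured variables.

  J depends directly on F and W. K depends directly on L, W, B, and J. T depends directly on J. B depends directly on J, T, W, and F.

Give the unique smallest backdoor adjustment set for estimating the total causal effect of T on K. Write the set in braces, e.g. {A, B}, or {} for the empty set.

Variables eligible for adjustment (non-descendants of T, excluding T and K): {F, J, L, W}.
Backdoor paths from T to K:
  P1: T <- J <- W -> B -> K
  P2: T <- J <- W -> K
  P3: T <- J <- F -> B <- W -> K
  P4: T <- J <- F -> B -> K
  P5: T <- J -> B <- W -> K
  P6: T <- J -> B -> K
  P7: T <- J -> K
The empty set is not sufficient: P1 (T <- J <- W -> B -> K) has no collider blocking it and no conditioned non-collider, so it is open.
Try {J}:
  P1: blocked at chain node J ∈ conditioning set.
  P2: blocked at chain node J ∈ conditioning set.
  P3: blocked at chain node J ∈ conditioning set.
  P4: blocked at chain node J ∈ conditioning set.
  P5: blocked at fork node J ∈ conditioning set.
  P6: blocked at fork node J ∈ conditioning set.
  P7: blocked at fork node J ∈ conditioning set.
{J} contains no descendant of T and blocks every backdoor path.
No other singleton works — e.g. {W} leaves P4 open — so {J} is the unique smallest valid adjustment set.

{J}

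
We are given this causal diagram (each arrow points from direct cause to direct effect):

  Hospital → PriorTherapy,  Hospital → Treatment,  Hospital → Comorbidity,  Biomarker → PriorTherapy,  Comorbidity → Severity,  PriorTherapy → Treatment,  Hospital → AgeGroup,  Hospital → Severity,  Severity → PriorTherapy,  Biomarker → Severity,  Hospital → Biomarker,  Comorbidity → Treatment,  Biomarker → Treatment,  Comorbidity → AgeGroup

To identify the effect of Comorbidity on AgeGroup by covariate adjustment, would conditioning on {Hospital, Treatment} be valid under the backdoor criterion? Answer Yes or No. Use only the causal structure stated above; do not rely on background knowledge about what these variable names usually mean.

No

Backdoor paths from Comorbidity to AgeGroup (paths whose first edge points into Comorbidity):
  P1: Comorbidity <- Hospital -> AgeGroup
Condition 1 (no descendant of Comorbidity in the set): FAILS — Treatment is a descendant of Comorbidity.
Condition 2 (every backdoor path blocked by {Hospital, Treatment}):
  P1: blocked at fork node Hospital ∈ conditioning set.
{Hospital, Treatment} does not satisfy the backdoor criterion.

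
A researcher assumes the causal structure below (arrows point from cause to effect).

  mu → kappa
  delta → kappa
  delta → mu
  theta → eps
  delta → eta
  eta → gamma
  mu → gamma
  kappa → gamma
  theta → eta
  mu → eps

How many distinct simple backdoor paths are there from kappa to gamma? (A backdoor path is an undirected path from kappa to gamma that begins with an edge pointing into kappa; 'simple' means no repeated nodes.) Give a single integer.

A backdoor path from kappa to gamma is any simple undirected path whose first edge points into kappa (i.e. leaves kappa via a parent).
Parents of kappa: {delta, mu}.
Enumerating:
  P1: kappa <- delta -> mu -> eps <- theta -> eta -> gamma
  P2: kappa <- delta -> mu -> gamma
  P3: kappa <- delta -> eta <- theta -> eps <- mu -> gamma
  P4: kappa <- delta -> eta -> gamma
  P5: kappa <- mu <- delta -> eta -> gamma
  P6: kappa <- mu -> eps <- theta -> eta -> gamma
  P7: kappa <- mu -> gamma
That exhausts the simple backdoor paths. Count: 7.

7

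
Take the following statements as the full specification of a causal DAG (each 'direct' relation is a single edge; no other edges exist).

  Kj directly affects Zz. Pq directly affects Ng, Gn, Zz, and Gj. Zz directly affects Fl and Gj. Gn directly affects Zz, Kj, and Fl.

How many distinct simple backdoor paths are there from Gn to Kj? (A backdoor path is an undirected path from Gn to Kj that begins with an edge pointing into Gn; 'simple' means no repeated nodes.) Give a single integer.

A backdoor path from Gn to Kj is any simple undirected path whose first edge points into Gn (i.e. leaves Gn via a parent).
Parents of Gn: {Pq}.
Enumerating:
  P1: Gn <- Pq -> Zz <- Kj
  P2: Gn <- Pq -> Gj <- Zz <- Kj
That exhausts the simple backdoor paths. Count: 2.

2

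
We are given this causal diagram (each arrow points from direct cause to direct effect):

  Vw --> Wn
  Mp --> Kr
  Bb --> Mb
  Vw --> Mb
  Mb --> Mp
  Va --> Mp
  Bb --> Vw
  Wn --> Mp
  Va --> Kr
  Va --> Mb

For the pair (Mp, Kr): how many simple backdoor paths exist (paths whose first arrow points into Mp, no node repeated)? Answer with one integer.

4

A backdoor path from Mp to Kr is any simple undirected path whose first edge points into Mp (i.e. leaves Mp via a parent).
Parents of Mp: {Mb, Va, Wn}.
Enumerating:
  P1: Mp <- Va -> Kr
  P2: Mp <- Wn <- Vw <- Bb -> Mb <- Va -> Kr
  P3: Mp <- Wn <- Vw -> Mb <- Va -> Kr
  P4: Mp <- Mb <- Va -> Kr
That exhausts the simple backdoor paths. Count: 4.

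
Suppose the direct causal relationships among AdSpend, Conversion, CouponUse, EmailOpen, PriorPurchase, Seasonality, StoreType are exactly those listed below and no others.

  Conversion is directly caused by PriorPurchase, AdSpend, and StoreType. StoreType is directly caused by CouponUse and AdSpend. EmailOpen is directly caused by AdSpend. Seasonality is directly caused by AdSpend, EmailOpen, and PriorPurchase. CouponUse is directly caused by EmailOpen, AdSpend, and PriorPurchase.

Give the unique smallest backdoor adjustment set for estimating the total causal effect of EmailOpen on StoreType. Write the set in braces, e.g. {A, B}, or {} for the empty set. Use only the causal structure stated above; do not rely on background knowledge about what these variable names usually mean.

{AdSpend}

Variables eligible for adjustment (non-descendants of EmailOpen, excluding EmailOpen and StoreType): {AdSpend, PriorPurchase}.
Backdoor paths from EmailOpen to StoreType:
  P1: EmailOpen <- AdSpend -> Seasonality <- PriorPurchase -> CouponUse -> StoreType
  P2: EmailOpen <- AdSpend -> Seasonality <- PriorPurchase -> Conversion <- StoreType
  P3: EmailOpen <- AdSpend -> CouponUse <- PriorPurchase -> Conversion <- StoreType
  P4: EmailOpen <- AdSpend -> CouponUse -> StoreType
  P5: EmailOpen <- AdSpend -> StoreType
  P6: EmailOpen <- AdSpend -> Conversion <- PriorPurchase -> CouponUse -> StoreType
  P7: EmailOpen <- AdSpend -> Conversion <- StoreType
The empty set is not sufficient: P4 (EmailOpen <- AdSpend -> CouponUse -> StoreType) has no collider blocking it and no conditioned non-collider, so it is open.
Try {AdSpend}:
  P1: blocked at fork node AdSpend ∈ conditioning set.
  P2: blocked at fork node AdSpend ∈ conditioning set.
  P3: blocked at fork node AdSpend ∈ conditioning set.
  P4: blocked at fork node AdSpend ∈ conditioning set.
  P5: blocked at fork node AdSpend ∈ conditioning set.
  P6: blocked at fork node AdSpend ∈ conditioning set.
  P7: blocked at fork node AdSpend ∈ conditioning set.
{AdSpend} contains no descendant of EmailOpen and blocks every backdoor path.
No other singleton works — e.g. {PriorPurchase} leaves P4 open — so {AdSpend} is the unique smallest valid adjustment set.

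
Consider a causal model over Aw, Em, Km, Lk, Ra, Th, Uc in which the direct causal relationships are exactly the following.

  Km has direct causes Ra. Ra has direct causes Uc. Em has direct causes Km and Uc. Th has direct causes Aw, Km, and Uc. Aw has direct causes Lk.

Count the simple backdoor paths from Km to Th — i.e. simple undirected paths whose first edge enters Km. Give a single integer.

1

A backdoor path from Km to Th is any simple undirected path whose first edge points into Km (i.e. leaves Km via a parent).
Parents of Km: {Ra}.
Enumerating:
  P1: Km <- Ra <- Uc -> Th
That exhausts the simple backdoor paths. Count: 1.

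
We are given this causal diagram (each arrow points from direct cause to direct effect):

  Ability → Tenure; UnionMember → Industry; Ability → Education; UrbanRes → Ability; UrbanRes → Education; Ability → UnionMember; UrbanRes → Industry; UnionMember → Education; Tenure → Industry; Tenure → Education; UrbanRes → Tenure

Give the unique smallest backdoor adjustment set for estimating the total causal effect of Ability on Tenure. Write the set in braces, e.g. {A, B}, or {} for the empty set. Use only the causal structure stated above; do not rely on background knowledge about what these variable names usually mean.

{UrbanRes}

Variables eligible for adjustment (non-descendants of Ability, excluding Ability and Tenure): {UrbanRes}.
Backdoor paths from Ability to Tenure:
  P1: Ability <- UrbanRes -> Tenure
  P2: Ability <- UrbanRes -> Industry <- UnionMember -> Education <- Tenure
  P3: Ability <- UrbanRes -> Industry <- Tenure
  P4: Ability <- UrbanRes -> Education <- UnionMember -> Industry <- Tenure
  P5: Ability <- UrbanRes -> Education <- Tenure
The empty set is not sufficient: P1 (Ability <- UrbanRes -> Tenure) has no collider blocking it and no conditioned non-collider, so it is open.
Try {UrbanRes}:
  P1: blocked at fork node UrbanRes ∈ conditioning set.
  P2: blocked at fork node UrbanRes ∈ conditioning set.
  P3: blocked at fork node UrbanRes ∈ conditioning set.
  P4: blocked at fork node UrbanRes ∈ conditioning set.
  P5: blocked at fork node UrbanRes ∈ conditioning set.
{UrbanRes} contains no descendant of Ability and blocks every backdoor path.
{UrbanRes} is the unique smallest valid adjustment set.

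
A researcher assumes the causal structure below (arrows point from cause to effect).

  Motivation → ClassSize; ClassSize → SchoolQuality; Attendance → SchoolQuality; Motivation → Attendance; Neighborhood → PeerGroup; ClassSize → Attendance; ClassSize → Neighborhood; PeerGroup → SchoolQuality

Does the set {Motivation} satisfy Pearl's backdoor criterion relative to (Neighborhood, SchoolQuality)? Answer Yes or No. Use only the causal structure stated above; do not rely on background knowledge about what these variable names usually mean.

Backdoor paths from Neighborhood to SchoolQuality (paths whose first edge points into Neighborhood):
  P1: Neighborhood <- ClassSize <- Motivation -> Attendance -> SchoolQuality
  P2: Neighborhood <- ClassSize -> Attendance -> SchoolQuality
  P3: Neighborhood <- ClassSize -> SchoolQuality
Condition 1 (no descendant of Neighborhood in the set): holds — descendants of Neighborhood are {PeerGroup, SchoolQuality}; none are in {Motivation}.
Condition 2 (every backdoor path blocked by {Motivation}):
  P1: blocked at fork node Motivation ∈ conditioning set.
  P2: open — no interior node is in the conditioning set.
  P3: open — no interior node is in the conditioning set.
{Motivation} does not satisfy the backdoor criterion.

No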